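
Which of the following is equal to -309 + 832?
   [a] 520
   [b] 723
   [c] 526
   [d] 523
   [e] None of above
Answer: d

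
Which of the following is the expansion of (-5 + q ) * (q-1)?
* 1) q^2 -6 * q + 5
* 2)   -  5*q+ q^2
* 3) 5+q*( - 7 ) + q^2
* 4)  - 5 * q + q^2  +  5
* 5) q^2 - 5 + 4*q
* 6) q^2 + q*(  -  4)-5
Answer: 1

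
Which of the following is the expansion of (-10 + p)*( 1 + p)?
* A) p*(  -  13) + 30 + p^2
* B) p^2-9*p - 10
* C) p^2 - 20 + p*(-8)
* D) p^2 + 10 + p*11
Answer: B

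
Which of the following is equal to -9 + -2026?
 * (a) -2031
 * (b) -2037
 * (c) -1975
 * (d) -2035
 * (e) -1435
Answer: d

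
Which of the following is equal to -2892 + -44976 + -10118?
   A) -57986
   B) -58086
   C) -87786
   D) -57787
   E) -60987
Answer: A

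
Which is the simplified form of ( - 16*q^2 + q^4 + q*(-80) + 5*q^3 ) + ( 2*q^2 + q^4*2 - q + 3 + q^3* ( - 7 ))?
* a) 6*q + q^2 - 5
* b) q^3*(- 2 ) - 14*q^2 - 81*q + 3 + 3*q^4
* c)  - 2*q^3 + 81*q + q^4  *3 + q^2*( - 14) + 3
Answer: b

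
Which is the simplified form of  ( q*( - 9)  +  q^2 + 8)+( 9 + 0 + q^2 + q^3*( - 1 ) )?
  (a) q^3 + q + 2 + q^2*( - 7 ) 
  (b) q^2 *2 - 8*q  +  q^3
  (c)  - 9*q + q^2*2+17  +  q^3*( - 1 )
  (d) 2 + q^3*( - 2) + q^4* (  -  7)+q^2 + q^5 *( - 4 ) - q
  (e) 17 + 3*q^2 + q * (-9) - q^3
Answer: c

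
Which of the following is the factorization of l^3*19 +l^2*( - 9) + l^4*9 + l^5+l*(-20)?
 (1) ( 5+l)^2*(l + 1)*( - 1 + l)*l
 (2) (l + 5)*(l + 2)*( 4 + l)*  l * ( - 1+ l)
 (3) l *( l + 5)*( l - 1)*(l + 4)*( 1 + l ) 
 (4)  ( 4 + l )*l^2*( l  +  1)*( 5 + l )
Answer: 3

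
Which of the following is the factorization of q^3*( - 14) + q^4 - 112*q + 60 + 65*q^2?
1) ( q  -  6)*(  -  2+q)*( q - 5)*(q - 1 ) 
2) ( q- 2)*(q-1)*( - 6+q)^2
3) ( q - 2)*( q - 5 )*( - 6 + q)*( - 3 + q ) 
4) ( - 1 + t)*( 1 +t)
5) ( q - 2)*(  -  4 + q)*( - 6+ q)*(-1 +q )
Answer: 1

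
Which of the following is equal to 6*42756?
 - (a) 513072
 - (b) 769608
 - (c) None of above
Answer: c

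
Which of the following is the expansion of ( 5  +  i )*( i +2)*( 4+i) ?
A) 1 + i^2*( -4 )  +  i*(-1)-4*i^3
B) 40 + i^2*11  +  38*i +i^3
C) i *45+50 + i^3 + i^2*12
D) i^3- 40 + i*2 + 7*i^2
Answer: B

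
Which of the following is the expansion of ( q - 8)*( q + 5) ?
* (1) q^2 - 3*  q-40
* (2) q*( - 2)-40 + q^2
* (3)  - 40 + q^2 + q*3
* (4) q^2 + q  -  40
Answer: 1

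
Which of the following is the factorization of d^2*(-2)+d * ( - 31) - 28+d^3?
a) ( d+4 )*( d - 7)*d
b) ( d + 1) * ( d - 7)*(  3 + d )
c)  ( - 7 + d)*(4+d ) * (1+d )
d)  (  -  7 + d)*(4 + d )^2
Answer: c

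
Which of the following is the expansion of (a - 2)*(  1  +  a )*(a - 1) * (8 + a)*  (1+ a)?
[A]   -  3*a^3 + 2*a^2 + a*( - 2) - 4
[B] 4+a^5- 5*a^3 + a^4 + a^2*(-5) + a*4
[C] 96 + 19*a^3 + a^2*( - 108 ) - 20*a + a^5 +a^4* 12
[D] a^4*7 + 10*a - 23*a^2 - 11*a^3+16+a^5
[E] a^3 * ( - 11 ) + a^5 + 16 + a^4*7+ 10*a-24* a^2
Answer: D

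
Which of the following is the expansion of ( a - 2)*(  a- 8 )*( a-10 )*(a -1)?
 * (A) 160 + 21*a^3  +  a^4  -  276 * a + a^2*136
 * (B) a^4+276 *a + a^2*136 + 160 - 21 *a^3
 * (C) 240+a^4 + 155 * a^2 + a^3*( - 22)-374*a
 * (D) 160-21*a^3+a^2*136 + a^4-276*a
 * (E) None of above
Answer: D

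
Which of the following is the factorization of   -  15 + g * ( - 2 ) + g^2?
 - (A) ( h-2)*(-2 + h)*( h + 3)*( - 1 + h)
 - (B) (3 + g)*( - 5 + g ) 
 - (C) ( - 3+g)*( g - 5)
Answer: B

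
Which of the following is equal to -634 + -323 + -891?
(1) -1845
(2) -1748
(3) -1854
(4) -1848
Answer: 4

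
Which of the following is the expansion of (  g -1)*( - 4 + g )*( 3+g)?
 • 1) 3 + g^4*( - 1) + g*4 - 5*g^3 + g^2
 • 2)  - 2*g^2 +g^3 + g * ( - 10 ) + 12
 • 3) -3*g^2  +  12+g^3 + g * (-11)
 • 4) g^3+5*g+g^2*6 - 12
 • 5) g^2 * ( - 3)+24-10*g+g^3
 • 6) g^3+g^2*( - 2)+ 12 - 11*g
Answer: 6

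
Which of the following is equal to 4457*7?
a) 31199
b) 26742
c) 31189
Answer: a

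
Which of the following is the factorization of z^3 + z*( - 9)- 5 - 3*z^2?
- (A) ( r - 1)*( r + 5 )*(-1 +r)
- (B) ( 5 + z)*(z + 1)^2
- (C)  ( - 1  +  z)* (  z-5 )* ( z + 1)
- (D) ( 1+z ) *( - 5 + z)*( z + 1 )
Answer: D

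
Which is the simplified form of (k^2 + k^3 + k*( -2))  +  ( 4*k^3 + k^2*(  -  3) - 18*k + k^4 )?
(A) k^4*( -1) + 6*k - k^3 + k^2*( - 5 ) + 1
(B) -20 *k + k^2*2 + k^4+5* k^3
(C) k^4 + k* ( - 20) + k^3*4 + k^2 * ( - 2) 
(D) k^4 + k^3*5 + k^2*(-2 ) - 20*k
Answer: D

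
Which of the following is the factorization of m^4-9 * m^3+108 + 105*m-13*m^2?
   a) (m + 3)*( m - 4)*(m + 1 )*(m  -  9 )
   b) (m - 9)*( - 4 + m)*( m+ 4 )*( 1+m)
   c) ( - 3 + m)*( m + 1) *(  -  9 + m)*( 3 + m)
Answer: a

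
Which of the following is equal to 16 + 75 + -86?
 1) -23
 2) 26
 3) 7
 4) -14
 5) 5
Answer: 5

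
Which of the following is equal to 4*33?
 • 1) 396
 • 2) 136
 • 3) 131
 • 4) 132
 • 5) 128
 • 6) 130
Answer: 4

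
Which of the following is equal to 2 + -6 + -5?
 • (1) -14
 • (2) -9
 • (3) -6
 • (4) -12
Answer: 2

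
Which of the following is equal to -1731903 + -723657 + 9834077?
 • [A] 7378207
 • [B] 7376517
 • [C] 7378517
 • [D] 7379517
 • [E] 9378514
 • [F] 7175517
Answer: C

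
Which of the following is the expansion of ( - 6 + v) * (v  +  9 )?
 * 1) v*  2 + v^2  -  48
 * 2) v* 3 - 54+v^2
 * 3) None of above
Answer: 2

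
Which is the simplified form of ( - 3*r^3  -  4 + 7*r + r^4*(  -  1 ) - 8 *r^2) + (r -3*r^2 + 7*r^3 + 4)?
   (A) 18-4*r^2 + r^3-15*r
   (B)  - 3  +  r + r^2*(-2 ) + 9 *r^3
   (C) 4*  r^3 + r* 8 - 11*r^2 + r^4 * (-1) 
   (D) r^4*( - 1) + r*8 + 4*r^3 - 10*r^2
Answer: C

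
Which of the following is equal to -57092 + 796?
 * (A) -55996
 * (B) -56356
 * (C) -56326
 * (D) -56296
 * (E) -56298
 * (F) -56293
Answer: D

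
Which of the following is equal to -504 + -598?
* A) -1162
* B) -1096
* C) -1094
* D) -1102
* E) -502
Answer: D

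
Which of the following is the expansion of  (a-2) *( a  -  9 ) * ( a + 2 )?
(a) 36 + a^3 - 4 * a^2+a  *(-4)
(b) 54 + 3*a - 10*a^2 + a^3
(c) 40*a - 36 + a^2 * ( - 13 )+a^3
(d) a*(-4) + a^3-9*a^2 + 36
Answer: d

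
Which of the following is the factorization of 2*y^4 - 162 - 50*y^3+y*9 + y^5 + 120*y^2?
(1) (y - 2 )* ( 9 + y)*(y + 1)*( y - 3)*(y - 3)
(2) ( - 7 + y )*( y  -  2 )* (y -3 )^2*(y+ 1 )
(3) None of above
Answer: 1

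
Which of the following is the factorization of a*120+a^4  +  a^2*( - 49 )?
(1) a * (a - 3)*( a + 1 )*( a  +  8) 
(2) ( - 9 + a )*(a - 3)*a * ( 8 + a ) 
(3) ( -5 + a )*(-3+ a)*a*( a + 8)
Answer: 3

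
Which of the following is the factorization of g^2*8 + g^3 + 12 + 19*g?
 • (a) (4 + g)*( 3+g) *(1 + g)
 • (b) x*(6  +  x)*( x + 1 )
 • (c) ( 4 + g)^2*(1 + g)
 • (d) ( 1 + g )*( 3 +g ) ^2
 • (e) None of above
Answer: a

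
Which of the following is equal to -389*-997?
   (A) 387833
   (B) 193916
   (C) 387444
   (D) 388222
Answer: A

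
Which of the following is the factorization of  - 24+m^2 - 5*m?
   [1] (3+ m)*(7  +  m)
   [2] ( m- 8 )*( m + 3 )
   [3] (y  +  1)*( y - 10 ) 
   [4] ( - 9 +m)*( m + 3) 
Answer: 2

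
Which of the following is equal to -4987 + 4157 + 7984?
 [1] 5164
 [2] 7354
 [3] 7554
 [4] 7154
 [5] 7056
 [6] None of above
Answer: 4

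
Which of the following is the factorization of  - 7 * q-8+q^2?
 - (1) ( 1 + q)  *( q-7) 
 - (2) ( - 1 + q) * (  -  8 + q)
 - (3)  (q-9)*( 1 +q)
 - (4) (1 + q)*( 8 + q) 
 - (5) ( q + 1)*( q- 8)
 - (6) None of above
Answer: 5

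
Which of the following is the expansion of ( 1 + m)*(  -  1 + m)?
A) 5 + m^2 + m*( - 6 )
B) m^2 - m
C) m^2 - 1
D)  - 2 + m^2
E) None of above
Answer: C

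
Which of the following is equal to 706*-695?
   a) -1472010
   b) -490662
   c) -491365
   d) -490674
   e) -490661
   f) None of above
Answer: f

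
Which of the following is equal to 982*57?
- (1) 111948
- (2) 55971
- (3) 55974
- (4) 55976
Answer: 3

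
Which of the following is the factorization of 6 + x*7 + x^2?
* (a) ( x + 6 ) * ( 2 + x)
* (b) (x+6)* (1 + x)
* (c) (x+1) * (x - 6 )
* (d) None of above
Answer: b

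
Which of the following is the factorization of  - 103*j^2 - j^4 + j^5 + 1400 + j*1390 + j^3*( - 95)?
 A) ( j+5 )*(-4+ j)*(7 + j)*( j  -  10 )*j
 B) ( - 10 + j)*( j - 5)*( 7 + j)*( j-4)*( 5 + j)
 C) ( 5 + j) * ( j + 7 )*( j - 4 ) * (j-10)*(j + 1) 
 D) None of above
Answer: C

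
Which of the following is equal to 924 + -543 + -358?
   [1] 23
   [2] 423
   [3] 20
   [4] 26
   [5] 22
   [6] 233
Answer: 1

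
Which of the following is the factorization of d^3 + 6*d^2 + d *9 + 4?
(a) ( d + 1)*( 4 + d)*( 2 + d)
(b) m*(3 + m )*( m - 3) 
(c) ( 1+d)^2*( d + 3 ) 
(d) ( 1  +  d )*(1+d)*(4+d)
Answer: d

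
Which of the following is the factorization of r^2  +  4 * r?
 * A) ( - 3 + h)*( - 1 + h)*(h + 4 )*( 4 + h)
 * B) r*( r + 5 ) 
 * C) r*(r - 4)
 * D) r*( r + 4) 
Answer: D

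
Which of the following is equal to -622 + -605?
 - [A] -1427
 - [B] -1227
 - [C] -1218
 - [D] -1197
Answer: B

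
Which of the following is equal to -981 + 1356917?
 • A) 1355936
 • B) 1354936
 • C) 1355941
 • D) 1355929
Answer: A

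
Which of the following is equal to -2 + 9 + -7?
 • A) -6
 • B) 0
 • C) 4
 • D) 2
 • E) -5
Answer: B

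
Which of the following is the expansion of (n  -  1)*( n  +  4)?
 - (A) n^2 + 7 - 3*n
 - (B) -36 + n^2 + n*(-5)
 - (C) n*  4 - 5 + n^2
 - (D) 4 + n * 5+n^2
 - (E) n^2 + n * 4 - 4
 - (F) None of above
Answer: F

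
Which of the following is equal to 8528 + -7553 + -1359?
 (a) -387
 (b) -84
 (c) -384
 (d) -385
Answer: c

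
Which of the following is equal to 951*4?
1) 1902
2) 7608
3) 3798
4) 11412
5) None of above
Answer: 5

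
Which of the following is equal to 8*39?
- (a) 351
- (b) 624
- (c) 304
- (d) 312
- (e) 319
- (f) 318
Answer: d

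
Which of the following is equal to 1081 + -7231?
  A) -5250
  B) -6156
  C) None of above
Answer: C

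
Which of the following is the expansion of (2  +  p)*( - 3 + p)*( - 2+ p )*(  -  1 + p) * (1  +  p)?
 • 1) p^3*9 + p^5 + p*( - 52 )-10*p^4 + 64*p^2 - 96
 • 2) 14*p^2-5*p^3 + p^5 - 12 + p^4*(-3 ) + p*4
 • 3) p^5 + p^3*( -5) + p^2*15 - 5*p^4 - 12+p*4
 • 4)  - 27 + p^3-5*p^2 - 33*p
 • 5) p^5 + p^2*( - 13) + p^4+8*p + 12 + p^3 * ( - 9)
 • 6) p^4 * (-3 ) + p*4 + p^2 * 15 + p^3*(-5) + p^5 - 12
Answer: 6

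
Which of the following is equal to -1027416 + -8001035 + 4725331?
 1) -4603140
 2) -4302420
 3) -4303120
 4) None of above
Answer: 3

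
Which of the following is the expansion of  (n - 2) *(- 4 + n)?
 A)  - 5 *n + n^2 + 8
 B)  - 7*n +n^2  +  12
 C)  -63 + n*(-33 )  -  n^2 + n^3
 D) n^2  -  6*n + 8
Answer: D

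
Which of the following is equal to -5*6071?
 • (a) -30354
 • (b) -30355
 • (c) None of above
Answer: b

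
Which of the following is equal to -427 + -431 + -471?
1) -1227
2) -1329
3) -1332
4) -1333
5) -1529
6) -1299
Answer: 2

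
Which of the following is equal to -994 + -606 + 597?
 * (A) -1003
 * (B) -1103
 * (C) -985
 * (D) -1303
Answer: A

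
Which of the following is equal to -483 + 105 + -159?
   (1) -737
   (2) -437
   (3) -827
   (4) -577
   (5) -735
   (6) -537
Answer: 6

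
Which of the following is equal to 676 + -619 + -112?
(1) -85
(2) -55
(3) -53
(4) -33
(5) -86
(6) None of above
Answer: 2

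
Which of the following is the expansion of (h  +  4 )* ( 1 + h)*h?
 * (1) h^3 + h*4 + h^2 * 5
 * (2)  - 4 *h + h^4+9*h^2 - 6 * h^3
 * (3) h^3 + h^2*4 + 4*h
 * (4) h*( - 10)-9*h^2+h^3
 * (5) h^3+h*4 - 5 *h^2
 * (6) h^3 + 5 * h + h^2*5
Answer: 1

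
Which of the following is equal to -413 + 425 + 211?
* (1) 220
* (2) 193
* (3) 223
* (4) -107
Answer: 3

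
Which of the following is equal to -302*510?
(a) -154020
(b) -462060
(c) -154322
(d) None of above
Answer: a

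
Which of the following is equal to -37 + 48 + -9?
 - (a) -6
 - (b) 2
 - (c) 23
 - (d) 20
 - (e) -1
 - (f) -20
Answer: b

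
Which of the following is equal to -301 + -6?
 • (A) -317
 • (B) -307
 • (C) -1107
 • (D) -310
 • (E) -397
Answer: B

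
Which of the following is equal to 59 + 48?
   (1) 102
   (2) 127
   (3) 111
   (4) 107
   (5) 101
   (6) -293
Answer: 4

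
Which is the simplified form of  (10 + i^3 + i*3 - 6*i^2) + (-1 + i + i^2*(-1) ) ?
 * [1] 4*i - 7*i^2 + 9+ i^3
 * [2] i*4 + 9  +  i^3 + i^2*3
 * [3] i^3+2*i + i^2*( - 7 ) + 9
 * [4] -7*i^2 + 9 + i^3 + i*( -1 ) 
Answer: 1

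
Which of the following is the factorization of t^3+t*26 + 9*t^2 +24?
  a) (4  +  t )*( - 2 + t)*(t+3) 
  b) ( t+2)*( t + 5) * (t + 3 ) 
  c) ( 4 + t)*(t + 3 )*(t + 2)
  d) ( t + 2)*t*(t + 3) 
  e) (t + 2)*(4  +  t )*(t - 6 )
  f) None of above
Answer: c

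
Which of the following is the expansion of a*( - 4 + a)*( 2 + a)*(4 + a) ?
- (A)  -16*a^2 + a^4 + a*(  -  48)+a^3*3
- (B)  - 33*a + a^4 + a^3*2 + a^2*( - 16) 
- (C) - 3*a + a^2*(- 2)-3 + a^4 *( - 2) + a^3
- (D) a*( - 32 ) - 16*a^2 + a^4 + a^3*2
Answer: D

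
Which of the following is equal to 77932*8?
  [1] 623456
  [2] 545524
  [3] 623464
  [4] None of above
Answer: 1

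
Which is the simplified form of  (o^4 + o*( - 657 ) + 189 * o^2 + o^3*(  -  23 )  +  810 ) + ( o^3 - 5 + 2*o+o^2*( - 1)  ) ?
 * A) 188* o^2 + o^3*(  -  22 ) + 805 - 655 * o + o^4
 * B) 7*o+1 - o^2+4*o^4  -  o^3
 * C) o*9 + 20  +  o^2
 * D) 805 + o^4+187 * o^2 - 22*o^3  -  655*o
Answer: A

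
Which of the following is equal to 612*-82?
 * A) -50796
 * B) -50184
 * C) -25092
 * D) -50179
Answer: B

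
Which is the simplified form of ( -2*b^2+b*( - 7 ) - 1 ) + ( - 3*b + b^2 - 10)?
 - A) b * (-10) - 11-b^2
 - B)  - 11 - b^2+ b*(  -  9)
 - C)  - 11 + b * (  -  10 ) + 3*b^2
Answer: A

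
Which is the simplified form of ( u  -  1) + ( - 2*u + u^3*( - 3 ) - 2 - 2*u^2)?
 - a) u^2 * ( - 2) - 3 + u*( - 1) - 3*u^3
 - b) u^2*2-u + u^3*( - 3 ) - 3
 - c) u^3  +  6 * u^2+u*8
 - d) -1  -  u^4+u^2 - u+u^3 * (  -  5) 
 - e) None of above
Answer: a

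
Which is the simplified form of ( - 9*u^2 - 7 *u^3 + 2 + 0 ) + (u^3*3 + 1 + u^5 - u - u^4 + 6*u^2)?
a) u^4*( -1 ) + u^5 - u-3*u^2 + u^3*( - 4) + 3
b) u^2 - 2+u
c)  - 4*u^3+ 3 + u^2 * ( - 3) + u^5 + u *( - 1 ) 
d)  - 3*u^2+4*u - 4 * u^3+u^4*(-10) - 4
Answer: a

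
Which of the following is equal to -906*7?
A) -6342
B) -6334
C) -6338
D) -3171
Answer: A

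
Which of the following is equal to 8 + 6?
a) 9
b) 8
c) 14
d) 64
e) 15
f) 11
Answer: c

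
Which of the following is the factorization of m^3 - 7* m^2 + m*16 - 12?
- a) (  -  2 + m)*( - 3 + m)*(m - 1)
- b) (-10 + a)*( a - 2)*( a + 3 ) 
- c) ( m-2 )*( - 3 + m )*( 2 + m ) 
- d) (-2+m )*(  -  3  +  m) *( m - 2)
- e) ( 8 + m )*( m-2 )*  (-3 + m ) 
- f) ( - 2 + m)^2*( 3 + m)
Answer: d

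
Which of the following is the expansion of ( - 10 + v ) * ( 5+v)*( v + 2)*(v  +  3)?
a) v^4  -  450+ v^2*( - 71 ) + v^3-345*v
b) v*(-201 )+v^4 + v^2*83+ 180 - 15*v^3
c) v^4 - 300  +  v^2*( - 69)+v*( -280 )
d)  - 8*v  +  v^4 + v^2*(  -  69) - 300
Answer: c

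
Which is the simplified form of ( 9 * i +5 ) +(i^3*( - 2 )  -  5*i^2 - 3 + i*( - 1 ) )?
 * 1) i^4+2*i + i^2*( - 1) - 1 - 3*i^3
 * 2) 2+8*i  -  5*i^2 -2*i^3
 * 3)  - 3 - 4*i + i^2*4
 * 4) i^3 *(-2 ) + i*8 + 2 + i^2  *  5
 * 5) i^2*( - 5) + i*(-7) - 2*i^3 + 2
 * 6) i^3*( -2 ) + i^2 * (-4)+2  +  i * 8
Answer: 2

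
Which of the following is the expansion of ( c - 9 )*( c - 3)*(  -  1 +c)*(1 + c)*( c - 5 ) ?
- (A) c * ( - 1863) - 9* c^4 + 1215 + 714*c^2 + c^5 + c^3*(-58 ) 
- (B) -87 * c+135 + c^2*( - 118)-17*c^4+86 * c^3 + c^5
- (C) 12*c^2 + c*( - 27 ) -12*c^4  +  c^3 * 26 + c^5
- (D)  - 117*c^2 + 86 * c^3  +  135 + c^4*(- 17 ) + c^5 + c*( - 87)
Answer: B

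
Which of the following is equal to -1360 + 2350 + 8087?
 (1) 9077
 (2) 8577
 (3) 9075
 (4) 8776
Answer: 1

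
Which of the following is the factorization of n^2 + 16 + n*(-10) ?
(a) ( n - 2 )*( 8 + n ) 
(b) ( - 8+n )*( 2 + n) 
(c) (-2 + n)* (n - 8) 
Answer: c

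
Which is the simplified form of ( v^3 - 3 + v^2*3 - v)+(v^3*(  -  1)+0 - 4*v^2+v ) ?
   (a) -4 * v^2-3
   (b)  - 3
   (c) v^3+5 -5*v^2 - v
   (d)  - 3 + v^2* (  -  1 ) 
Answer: d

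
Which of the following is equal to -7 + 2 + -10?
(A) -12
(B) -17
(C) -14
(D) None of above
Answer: D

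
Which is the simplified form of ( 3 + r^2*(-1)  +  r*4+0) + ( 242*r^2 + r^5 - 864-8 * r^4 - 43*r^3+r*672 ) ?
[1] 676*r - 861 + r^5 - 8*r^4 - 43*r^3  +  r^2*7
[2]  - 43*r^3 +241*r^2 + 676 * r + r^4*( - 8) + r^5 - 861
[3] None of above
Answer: 2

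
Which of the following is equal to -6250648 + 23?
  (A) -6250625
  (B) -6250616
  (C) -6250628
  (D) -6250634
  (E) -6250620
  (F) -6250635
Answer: A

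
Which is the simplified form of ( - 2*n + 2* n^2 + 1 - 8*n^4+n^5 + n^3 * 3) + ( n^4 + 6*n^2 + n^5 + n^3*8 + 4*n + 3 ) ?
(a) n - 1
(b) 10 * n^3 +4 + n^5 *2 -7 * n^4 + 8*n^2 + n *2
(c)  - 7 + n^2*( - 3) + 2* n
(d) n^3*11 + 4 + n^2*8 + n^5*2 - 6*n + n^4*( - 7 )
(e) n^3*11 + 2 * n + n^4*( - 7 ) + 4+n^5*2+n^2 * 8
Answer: e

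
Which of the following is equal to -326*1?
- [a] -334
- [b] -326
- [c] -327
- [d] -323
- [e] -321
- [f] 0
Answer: b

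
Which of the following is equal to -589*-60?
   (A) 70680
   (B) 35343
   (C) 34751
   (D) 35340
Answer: D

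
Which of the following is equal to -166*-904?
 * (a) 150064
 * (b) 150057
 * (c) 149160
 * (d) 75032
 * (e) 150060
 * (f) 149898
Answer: a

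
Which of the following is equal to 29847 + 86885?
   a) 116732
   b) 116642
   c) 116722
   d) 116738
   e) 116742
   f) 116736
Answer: a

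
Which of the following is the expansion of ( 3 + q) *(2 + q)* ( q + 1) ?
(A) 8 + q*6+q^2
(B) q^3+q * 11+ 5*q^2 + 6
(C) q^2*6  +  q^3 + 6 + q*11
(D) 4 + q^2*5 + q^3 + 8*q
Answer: C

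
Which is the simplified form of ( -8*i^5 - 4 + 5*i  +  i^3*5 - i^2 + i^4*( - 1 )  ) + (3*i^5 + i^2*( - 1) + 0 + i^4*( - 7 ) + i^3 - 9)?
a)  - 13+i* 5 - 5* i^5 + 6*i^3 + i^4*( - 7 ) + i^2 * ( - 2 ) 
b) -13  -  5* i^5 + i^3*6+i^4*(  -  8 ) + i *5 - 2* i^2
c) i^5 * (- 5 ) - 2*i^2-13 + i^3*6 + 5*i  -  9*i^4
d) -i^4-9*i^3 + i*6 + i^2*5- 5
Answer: b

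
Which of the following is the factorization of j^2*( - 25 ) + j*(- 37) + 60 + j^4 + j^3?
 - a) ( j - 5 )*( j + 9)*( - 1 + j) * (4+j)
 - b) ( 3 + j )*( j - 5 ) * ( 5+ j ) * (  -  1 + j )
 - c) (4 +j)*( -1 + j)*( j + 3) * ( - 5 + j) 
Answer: c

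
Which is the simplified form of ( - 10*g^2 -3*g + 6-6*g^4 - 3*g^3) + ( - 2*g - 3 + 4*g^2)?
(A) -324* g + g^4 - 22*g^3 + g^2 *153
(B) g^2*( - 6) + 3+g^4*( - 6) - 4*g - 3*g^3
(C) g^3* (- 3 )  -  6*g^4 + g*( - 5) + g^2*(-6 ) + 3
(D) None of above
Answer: C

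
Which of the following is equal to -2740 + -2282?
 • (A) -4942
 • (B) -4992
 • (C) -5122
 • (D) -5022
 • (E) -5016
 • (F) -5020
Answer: D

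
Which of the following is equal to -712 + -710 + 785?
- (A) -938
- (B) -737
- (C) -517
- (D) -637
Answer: D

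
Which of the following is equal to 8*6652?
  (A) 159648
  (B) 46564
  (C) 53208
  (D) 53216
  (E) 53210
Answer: D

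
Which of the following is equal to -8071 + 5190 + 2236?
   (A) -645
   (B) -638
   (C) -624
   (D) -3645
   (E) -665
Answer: A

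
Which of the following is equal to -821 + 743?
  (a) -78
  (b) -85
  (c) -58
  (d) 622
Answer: a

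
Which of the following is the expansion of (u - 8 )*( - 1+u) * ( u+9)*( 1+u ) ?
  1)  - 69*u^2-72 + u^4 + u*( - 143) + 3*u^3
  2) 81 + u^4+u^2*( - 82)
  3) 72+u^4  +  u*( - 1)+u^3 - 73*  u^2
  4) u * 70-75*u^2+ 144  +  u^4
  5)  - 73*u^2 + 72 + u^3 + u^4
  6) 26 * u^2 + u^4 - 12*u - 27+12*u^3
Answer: 3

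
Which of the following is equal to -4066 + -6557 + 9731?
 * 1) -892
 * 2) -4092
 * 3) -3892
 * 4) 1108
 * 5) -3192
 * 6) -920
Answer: 1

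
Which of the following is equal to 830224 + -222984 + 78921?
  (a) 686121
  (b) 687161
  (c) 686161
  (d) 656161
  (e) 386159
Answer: c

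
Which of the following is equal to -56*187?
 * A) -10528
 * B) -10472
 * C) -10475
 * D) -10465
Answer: B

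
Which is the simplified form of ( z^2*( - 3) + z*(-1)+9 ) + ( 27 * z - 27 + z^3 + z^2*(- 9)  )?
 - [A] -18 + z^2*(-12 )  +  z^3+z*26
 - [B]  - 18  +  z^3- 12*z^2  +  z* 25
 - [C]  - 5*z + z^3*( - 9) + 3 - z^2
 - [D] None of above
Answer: A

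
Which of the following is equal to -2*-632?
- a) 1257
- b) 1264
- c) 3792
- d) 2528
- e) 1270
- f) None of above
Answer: b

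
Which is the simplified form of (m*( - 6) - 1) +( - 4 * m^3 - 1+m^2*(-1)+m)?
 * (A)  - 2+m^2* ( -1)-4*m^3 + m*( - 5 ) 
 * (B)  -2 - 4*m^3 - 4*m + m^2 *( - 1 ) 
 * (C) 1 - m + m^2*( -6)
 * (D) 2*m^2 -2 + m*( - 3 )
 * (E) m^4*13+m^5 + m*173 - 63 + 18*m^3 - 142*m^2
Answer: A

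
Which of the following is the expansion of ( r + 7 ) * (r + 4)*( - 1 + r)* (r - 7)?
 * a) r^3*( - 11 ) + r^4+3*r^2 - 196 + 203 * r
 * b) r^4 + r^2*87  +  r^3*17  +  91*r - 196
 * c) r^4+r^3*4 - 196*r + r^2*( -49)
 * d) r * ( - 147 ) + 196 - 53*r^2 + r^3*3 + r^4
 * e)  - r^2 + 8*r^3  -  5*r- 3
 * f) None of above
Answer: d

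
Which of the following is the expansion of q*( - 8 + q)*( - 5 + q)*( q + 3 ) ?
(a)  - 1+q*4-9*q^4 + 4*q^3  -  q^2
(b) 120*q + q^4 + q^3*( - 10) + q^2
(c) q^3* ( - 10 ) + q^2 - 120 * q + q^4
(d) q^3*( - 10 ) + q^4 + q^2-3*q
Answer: b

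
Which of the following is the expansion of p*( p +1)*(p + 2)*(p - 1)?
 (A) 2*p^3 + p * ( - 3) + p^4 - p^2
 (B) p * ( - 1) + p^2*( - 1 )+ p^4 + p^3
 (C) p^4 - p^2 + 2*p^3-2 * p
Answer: C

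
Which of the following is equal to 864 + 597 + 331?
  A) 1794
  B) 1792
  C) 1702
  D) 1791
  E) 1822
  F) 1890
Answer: B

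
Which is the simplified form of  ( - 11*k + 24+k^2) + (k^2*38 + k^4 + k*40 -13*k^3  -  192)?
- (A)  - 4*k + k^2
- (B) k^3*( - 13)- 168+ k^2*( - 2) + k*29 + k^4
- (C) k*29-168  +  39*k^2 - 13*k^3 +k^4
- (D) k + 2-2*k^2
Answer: C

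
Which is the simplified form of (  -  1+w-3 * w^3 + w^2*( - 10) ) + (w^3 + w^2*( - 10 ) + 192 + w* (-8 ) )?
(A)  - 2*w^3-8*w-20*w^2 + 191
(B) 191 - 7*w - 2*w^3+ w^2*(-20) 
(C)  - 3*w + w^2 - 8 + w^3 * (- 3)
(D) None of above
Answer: B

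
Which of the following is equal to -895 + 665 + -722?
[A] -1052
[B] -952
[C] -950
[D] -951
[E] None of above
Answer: B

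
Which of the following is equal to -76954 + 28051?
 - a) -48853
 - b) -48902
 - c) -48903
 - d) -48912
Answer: c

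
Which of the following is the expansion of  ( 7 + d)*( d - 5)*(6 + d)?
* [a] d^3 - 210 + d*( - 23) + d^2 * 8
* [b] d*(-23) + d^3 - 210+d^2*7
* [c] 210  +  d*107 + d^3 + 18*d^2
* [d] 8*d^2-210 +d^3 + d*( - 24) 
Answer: a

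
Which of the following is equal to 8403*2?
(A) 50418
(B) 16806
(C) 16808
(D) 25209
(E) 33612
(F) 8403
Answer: B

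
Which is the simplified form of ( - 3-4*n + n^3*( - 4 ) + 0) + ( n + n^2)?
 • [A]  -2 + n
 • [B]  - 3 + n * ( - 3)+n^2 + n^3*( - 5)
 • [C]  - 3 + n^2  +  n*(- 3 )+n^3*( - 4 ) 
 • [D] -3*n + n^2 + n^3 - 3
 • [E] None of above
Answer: C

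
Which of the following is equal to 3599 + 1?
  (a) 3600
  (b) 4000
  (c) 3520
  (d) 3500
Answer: a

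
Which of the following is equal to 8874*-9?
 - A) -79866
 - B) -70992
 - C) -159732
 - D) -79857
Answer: A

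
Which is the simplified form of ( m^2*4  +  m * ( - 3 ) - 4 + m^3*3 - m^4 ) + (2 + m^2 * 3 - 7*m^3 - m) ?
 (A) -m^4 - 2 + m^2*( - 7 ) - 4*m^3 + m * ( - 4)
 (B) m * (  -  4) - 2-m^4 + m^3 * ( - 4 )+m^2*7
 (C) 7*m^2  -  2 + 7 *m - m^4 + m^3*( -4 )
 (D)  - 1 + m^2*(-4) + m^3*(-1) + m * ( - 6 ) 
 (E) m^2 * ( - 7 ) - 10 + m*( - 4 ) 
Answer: B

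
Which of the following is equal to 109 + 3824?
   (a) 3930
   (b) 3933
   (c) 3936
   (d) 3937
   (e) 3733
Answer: b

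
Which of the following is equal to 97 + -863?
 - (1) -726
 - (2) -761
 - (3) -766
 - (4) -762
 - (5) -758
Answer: 3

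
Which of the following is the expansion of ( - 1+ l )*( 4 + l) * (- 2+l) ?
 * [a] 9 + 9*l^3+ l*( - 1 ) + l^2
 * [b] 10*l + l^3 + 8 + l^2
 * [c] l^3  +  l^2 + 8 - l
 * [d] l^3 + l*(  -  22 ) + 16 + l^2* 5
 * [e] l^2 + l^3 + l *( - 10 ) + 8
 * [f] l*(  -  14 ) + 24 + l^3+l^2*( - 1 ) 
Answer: e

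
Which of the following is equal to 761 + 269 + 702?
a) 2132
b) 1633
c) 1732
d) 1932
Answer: c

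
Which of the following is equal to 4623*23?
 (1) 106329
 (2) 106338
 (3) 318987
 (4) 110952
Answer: 1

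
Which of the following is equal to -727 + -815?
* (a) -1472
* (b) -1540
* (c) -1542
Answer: c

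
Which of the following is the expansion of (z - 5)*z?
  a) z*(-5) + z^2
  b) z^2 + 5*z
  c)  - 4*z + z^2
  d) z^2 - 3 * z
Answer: a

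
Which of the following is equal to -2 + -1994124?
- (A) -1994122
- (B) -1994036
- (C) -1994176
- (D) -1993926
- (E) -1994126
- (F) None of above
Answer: E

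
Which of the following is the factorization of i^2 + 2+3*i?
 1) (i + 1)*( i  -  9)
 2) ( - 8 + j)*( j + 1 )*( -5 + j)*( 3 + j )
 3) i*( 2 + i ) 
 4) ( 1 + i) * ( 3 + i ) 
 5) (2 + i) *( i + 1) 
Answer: 5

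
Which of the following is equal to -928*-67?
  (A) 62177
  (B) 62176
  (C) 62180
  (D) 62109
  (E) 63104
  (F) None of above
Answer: B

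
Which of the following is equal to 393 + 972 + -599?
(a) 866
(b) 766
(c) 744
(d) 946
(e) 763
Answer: b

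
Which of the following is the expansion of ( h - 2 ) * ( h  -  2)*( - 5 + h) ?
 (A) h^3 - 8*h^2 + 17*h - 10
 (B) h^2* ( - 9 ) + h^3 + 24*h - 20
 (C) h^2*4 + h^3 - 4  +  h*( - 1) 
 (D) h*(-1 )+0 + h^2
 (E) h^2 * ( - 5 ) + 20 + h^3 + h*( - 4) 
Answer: B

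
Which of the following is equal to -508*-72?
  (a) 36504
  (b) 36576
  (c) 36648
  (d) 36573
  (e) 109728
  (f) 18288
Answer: b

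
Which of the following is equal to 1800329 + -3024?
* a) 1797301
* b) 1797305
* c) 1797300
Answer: b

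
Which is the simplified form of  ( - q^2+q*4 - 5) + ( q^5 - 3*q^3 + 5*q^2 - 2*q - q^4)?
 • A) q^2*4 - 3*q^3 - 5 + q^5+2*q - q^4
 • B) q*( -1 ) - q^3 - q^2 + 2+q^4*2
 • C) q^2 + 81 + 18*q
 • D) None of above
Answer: A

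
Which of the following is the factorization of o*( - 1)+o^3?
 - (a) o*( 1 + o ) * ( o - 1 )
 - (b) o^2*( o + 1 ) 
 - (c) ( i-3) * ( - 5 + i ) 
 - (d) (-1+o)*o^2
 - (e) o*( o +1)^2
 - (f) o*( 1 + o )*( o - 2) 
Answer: a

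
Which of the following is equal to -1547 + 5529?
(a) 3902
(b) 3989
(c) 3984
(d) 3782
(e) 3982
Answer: e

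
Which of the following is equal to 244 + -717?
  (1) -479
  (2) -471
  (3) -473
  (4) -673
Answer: 3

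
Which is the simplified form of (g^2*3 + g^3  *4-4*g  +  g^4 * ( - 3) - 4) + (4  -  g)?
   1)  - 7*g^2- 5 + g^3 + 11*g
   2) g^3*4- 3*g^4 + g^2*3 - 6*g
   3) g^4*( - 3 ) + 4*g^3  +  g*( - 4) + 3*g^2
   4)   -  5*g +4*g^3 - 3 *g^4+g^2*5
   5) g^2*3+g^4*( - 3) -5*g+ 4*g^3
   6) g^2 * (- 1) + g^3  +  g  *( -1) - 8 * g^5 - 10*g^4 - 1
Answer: 5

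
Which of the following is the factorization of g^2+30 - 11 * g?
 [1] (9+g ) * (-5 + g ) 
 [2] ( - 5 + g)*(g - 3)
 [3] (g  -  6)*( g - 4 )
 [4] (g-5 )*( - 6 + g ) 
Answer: 4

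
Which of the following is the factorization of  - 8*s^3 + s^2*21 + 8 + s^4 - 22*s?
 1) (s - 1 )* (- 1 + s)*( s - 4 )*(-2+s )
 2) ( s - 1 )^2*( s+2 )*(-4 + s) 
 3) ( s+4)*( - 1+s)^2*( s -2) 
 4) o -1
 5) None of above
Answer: 1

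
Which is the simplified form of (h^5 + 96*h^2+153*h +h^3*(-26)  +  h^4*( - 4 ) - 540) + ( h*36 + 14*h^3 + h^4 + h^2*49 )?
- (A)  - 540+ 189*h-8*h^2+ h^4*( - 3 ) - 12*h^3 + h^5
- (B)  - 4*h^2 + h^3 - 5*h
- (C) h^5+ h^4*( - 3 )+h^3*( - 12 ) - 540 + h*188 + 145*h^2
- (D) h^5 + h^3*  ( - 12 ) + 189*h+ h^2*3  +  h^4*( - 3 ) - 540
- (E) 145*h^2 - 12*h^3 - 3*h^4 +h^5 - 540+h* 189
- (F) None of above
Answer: E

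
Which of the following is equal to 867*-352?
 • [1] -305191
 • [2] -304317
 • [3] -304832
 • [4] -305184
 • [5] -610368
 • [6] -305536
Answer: 4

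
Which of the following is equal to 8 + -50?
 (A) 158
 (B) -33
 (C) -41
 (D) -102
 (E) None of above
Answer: E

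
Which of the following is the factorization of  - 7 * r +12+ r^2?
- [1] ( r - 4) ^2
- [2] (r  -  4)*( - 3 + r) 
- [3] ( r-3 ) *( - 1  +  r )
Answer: 2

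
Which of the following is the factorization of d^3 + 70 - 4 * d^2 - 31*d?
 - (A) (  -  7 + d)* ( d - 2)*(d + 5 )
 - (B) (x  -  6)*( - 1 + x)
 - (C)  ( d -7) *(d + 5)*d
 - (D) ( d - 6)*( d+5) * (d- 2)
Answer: A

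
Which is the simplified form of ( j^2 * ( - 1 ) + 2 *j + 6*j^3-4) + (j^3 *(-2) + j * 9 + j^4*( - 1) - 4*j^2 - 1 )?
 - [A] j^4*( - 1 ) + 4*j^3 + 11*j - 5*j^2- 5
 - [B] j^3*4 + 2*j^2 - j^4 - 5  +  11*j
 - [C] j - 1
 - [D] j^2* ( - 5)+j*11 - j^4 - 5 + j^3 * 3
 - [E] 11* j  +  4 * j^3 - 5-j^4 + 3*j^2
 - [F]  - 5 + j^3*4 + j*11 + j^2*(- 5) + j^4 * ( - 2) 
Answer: A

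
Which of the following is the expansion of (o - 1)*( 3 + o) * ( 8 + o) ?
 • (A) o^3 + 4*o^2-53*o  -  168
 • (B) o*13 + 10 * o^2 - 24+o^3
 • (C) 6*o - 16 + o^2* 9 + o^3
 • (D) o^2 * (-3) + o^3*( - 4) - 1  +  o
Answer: B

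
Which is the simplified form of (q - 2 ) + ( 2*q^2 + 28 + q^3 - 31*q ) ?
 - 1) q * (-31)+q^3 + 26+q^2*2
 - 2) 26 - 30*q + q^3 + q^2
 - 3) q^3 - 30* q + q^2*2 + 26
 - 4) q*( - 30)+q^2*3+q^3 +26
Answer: 3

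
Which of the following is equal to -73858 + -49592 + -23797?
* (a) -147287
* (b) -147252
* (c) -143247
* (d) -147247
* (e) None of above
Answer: d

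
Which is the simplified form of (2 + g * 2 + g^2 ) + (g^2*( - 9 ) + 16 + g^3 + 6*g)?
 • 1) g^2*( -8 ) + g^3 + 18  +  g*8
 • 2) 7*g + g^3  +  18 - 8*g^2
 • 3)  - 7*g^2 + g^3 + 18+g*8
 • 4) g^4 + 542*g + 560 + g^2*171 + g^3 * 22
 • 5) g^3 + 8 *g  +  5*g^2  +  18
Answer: 1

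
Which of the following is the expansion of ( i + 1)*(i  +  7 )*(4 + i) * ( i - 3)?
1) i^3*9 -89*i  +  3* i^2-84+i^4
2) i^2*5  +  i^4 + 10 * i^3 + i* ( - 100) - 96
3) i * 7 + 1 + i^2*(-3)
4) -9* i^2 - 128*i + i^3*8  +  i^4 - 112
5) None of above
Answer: 1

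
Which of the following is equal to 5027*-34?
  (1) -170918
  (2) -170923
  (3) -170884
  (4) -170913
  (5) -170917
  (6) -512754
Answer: 1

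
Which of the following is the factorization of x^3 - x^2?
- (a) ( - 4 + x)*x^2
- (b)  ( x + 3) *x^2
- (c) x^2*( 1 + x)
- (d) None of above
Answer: d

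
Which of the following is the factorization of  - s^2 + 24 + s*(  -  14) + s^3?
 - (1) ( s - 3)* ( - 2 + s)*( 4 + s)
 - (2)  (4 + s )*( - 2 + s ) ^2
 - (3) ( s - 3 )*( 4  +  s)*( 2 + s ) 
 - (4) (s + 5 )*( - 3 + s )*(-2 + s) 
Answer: 1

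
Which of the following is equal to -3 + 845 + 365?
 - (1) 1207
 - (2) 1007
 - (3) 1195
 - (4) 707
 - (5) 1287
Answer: 1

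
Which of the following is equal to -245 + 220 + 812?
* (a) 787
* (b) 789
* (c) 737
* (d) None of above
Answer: a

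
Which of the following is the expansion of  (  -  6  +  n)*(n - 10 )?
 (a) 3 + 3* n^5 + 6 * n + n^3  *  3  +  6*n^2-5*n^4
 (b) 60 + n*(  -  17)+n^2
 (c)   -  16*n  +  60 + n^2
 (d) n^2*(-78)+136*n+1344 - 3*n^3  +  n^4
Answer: c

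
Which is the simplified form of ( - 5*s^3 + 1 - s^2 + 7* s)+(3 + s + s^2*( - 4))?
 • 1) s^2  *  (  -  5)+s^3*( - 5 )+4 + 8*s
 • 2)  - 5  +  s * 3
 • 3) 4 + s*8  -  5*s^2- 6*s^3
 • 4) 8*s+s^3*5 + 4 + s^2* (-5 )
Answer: 1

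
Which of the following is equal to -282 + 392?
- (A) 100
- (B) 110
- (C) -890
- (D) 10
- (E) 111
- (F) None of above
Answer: B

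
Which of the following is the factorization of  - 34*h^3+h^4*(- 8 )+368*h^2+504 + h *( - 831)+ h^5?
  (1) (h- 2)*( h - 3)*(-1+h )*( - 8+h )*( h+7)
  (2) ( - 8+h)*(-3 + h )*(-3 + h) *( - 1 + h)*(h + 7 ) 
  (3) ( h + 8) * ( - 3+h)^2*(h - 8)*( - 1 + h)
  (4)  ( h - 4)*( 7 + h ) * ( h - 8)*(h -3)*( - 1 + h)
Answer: 2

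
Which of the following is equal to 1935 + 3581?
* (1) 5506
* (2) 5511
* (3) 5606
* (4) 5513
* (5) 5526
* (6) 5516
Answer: 6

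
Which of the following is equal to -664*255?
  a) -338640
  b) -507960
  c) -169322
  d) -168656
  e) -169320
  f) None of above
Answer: e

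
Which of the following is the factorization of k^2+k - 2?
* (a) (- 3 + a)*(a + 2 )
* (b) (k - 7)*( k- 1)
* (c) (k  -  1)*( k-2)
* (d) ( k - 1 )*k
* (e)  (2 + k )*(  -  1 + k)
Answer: e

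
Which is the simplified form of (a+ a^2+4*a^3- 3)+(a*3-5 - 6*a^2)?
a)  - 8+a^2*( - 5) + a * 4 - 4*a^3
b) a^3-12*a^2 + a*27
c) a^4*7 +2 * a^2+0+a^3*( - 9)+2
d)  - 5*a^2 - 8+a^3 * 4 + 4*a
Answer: d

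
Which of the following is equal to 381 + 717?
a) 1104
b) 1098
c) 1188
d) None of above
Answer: b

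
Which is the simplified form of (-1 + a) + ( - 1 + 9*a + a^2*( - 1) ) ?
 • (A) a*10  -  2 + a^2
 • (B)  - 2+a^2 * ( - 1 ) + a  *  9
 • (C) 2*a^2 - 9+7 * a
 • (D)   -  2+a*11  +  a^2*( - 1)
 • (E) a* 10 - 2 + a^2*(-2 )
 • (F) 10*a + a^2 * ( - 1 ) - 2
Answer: F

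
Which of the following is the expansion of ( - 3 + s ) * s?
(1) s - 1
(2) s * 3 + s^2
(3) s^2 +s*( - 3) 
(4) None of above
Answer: 3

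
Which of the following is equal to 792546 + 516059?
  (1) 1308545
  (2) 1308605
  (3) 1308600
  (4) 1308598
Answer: 2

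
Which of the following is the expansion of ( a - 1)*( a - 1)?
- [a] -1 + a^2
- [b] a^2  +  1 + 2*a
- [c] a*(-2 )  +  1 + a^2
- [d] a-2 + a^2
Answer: c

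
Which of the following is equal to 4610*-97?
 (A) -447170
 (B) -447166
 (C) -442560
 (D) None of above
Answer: A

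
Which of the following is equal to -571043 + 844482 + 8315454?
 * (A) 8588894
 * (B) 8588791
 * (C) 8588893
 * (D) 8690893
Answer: C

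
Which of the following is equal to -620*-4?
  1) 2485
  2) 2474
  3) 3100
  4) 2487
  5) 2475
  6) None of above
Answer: 6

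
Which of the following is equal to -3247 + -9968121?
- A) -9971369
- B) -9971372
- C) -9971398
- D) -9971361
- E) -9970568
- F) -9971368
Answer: F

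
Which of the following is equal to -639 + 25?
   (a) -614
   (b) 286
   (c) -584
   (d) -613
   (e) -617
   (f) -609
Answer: a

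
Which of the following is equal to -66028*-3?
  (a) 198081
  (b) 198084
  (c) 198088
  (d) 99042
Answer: b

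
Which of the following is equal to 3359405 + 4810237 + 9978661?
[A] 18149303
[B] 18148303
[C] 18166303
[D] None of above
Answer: B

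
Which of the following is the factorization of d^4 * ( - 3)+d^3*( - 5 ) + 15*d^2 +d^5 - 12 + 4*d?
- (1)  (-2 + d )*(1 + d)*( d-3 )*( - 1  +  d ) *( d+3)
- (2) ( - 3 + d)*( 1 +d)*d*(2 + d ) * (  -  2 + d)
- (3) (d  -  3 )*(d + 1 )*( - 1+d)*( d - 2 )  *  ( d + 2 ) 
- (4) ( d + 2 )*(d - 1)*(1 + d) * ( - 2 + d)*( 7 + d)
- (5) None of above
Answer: 3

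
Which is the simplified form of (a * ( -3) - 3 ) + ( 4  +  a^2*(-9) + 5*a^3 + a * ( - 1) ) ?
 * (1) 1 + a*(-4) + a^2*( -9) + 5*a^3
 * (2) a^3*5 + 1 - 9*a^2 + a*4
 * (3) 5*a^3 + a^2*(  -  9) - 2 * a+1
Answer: 1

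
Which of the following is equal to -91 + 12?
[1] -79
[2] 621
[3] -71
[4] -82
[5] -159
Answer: 1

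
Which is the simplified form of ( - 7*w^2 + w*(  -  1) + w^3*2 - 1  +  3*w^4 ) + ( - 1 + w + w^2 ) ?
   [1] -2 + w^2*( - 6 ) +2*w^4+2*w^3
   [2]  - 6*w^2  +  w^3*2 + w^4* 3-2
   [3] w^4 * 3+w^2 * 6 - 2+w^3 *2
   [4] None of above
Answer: 2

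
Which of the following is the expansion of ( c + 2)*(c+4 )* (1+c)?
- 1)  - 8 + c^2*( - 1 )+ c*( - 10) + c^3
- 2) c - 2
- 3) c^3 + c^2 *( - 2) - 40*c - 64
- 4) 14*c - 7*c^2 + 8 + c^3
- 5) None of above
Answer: 5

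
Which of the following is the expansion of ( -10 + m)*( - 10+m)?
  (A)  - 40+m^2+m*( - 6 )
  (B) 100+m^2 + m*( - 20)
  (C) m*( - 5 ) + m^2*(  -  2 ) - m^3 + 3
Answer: B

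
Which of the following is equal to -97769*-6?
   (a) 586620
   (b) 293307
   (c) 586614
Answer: c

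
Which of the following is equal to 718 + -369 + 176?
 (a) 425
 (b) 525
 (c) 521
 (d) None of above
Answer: b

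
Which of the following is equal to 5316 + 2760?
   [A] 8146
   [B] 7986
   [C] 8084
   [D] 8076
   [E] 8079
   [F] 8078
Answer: D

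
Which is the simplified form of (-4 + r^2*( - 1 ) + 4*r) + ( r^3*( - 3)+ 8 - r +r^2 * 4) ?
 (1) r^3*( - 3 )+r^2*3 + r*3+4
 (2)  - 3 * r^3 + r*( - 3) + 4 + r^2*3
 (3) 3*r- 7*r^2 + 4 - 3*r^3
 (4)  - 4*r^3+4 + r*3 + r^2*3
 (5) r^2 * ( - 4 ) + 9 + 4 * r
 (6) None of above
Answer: 1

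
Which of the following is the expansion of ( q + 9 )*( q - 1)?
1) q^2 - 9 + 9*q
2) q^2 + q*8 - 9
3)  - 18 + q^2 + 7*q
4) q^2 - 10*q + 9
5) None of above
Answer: 2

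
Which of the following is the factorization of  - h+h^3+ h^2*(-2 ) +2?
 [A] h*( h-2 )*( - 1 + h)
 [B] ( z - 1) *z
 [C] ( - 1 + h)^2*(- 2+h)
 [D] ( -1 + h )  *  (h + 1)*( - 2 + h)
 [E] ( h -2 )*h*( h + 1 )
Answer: D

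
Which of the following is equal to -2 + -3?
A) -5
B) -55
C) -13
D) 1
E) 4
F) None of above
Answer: A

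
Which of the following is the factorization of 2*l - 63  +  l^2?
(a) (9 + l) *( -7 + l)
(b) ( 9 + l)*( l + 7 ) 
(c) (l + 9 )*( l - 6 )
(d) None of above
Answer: a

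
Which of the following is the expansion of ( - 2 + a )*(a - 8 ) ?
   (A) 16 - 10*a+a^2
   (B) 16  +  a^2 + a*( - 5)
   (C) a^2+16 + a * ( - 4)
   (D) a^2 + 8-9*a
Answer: A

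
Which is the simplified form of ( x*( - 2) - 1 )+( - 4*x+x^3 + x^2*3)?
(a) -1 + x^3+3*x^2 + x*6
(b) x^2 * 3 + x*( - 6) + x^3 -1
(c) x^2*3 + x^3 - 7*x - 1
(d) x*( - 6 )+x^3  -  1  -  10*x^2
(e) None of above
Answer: b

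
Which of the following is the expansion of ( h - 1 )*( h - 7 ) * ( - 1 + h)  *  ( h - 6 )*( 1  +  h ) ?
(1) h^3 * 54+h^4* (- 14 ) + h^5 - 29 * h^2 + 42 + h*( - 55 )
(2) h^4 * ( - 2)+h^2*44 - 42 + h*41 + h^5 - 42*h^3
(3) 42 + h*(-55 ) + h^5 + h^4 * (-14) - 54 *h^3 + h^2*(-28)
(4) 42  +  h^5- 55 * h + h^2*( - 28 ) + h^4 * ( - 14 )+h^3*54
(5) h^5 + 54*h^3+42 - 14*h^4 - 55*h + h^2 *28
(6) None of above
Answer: 4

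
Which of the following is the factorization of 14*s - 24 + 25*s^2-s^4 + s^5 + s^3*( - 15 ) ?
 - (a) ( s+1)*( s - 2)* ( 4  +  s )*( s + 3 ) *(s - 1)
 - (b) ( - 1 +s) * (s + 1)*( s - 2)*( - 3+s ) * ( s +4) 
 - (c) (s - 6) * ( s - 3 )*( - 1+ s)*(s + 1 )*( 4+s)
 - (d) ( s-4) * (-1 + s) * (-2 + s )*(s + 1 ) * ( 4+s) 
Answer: b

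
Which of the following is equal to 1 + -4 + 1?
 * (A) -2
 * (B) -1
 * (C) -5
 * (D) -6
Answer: A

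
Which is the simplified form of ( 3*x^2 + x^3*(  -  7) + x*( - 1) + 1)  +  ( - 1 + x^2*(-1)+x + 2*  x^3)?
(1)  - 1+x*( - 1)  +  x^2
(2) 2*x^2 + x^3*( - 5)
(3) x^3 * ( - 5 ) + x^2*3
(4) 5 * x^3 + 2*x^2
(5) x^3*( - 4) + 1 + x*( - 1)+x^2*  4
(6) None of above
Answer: 2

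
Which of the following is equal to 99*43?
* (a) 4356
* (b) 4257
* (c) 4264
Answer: b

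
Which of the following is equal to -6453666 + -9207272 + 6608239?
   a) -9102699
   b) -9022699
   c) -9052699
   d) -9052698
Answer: c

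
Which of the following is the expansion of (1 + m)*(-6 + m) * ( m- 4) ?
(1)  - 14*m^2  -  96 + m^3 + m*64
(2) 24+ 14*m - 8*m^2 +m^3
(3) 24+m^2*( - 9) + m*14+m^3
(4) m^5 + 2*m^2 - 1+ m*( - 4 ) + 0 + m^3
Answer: 3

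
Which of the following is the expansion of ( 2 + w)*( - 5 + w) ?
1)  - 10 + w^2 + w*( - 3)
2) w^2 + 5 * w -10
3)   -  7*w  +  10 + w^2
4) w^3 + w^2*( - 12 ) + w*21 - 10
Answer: 1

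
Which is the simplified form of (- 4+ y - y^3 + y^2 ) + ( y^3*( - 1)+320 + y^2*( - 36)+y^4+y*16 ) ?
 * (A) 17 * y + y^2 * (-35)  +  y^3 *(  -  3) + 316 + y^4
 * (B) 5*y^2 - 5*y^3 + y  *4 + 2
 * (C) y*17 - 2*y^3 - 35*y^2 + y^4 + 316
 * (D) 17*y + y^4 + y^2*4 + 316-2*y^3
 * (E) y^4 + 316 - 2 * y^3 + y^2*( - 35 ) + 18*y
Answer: C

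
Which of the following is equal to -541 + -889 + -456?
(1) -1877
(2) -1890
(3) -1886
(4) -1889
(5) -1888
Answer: 3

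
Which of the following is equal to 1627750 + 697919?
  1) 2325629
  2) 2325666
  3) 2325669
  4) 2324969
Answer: 3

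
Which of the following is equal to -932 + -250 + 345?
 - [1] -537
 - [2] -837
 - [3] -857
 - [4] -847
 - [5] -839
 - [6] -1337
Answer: 2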